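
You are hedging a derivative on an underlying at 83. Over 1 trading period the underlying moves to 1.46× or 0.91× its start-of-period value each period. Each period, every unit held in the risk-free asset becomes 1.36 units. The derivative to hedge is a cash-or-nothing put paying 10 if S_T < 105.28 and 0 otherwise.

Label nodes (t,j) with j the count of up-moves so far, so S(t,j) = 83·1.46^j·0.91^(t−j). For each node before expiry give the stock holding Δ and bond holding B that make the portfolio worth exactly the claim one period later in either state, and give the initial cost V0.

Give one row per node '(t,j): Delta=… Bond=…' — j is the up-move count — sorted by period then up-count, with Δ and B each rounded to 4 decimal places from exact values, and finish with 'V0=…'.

(0,0): Delta=-0.2191 Bond=19.5187
V0=1.3369

Under the risk-neutral measure, an up-move has probability p* = (R−d)/(u−d) = 0.8182 and values discount at R = 1.36.
Terminal payoffs: V(1,0)=10.0000, V(1,1)=0.0000
Node (0,0) S=83.0000: V=(p*·0.0000+(1−p*)·10.0000)/1.36=1.3369; Δ=(0.0000−10.0000)/(121.1800−75.5300)=-0.2191; B=V−Δ·S=19.5187
The time-0 hedge costs 1.3369, which is the no-arbitrage price.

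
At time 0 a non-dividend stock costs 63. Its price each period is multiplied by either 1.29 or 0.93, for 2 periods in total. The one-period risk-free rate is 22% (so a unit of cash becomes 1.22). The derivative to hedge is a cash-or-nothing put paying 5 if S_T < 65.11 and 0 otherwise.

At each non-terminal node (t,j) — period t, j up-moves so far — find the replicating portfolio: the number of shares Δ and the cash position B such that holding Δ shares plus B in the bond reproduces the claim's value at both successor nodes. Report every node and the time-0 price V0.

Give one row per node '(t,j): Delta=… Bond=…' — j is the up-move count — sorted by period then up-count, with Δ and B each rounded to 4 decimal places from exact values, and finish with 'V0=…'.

Risk-neutral probability p* = (R−d)/(u−d) = (1.22−0.93)/(1.29−0.93) = 0.8056.
Payoff layer (t=2): V(2,0)=5.0000, V(2,1)=0.0000, V(2,2)=0.0000
Node (1,0) S=58.5900: V=(p*·0.0000+(1−p*)·5.0000)/1.22=0.7969; Δ=(0.0000−5.0000)/(75.5811−54.4887)=-0.2371; B=V−Δ·S=14.6858
Node (1,1) S=81.2700: V=(p*·0.0000+(1−p*)·0.0000)/1.22=0.0000; Δ=(0.0000−0.0000)/(104.8383−75.5811)=0.0000; B=V−Δ·S=0.0000
Node (0,0) S=63.0000: V=(p*·0.0000+(1−p*)·0.7969)/1.22=0.1270; Δ=(0.0000−0.7969)/(81.2700−58.5900)=-0.0351; B=V−Δ·S=2.3406
Each (Δ,B) replicates both successor values, so the strategy is self-financing and V0 is arbitrage-free.

(0,0): Delta=-0.0351 Bond=2.3406
(1,0): Delta=-0.2371 Bond=14.6858
(1,1): Delta=0.0000 Bond=0.0000
V0=0.1270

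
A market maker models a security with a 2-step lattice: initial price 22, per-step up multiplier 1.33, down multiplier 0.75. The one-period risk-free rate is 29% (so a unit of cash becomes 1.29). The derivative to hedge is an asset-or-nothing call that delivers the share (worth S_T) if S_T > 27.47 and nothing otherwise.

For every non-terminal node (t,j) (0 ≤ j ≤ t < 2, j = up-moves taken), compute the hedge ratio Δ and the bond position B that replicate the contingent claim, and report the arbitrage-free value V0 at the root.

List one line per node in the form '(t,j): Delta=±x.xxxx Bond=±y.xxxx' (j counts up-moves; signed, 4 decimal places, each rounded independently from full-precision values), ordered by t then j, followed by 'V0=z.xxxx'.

(0,0): Delta=2.2012 Bond=-28.1544
(1,0): Delta=0.0000 Bond=0.0000
(1,1): Delta=2.2931 Bond=-39.0094
V0=20.2711

The replicating-portfolio and risk-neutral prices coincide; use p* = (1.29−0.75)/(1.33−0.75) = 0.9310 for the latter.
Payoff layer (t=2): V(2,0)=0.0000, V(2,1)=0.0000, V(2,2)=38.9158
(1,0): S=16.5000. Δ = (V_up−V_dn)/(S_up−S_dn) = (0.0000−0.0000)/(21.9450−12.3750) = 0.0000. V = [p*·0.0000 + (1−p*)·0.0000]/1.29 = 0.0000. B = V − Δ·S = 0.0000.
(1,1): S=29.2600. Δ = (V_up−V_dn)/(S_up−S_dn) = (38.9158−0.0000)/(38.9158−21.9450) = 2.2931. V = [p*·38.9158 + (1−p*)·0.0000]/1.29 = 28.0868. B = V − Δ·S = -39.0094.
(0,0): S=22.0000. Δ = (V_up−V_dn)/(S_up−S_dn) = (28.0868−0.0000)/(29.2600−16.5000) = 2.2012. V = [p*·28.0868 + (1−p*)·0.0000]/1.29 = 20.2711. B = V − Δ·S = -28.1544.
Root portfolio cost Δ·22+B reproduces V0=20.2711.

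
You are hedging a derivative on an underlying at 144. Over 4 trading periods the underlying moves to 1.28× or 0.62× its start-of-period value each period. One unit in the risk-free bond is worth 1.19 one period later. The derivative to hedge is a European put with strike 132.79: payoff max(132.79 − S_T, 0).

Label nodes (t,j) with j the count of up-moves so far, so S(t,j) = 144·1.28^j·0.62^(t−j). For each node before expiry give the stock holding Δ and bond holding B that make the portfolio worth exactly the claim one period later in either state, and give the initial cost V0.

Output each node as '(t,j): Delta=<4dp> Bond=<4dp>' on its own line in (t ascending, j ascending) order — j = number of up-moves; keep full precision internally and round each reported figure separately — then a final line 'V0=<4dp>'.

(0,0): Delta=-0.0946 Bond=15.7812
(1,0): Delta=-0.5133 Bond=56.1628
(1,1): Delta=-0.0626 Bond=12.8771
(2,0): Delta=-1.0000 Bond=93.7716
(2,1): Delta=-0.4761 Bond=62.5804
(2,2): Delta=-0.0310 Bond=7.8621
(3,0): Delta=-1.0000 Bond=111.5882
(3,1): Delta=-1.0000 Bond=111.5882
(3,2): Delta=-0.4361 Bond=68.6100
(3,3): Delta=0.0000 Bond=0.0000
V0=2.1544

No-arbitrage ⇒ martingale measure with p* = (R−d)/(u−d) = 0.8636.
Terminal values V(4,·): V(4,0)=111.5121, V(4,1)=88.8614, V(4,2)=42.0987, V(4,3)=0.0000, V(4,4)=0.0000
(3,0): S=34.3192. Δ = (V_up−V_dn)/(S_up−S_dn) = (88.8614−111.5121)/(43.9286−21.2779) = -1.0000. V = [p*·88.8614 + (1−p*)·111.5121]/1.19 = 77.2690. B = V − Δ·S = 111.5882.
(3,1): S=70.8526. Δ = (V_up−V_dn)/(S_up−S_dn) = (42.0987−88.8614)/(90.6913−43.9286) = -1.0000. V = [p*·42.0987 + (1−p*)·88.8614]/1.19 = 40.7356. B = V − Δ·S = 111.5882.
(3,2): S=146.2764. Δ = (V_up−V_dn)/(S_up−S_dn) = (0.0000−42.0987)/(187.2337−90.6913) = -0.4361. V = [p*·0.0000 + (1−p*)·42.0987]/1.19 = 4.8241. B = V − Δ·S = 68.6100.
(3,3): S=301.9899. Δ = (V_up−V_dn)/(S_up−S_dn) = (0.0000−0.0000)/(386.5471−187.2337) = 0.0000. V = [p*·0.0000 + (1−p*)·0.0000]/1.19 = 0.0000. B = V − Δ·S = 0.0000.
(2,0): S=55.3536. Δ = (V_up−V_dn)/(S_up−S_dn) = (40.7356−77.2690)/(70.8526−34.3192) = -1.0000. V = [p*·40.7356 + (1−p*)·77.2690]/1.19 = 38.4180. B = V − Δ·S = 93.7716.
(2,1): S=114.2784. Δ = (V_up−V_dn)/(S_up−S_dn) = (4.8241−40.7356)/(146.2764−70.8526) = -0.4761. V = [p*·4.8241 + (1−p*)·40.7356]/1.19 = 8.1690. B = V − Δ·S = 62.5804.
(2,2): S=235.9296. Δ = (V_up−V_dn)/(S_up−S_dn) = (0.0000−4.8241)/(301.9899−146.2764) = -0.0310. V = [p*·0.0000 + (1−p*)·4.8241]/1.19 = 0.5528. B = V − Δ·S = 7.8621.
(1,0): S=89.2800. Δ = (V_up−V_dn)/(S_up−S_dn) = (8.1690−38.4180)/(114.2784−55.3536) = -0.5133. V = [p*·8.1690 + (1−p*)·38.4180]/1.19 = 10.3310. B = V − Δ·S = 56.1628.
(1,1): S=184.3200. Δ = (V_up−V_dn)/(S_up−S_dn) = (0.5528−8.1690)/(235.9296−114.2784) = -0.0626. V = [p*·0.5528 + (1−p*)·8.1690]/1.19 = 1.3373. B = V − Δ·S = 12.8771.
(0,0): S=144.0000. Δ = (V_up−V_dn)/(S_up−S_dn) = (1.3373−10.3310)/(184.3200−89.2800) = -0.0946. V = [p*·1.3373 + (1−p*)·10.3310]/1.19 = 2.1544. B = V − Δ·S = 15.7812.
Each (Δ,B) replicates both successor values, so the strategy is self-financing and V0 is arbitrage-free.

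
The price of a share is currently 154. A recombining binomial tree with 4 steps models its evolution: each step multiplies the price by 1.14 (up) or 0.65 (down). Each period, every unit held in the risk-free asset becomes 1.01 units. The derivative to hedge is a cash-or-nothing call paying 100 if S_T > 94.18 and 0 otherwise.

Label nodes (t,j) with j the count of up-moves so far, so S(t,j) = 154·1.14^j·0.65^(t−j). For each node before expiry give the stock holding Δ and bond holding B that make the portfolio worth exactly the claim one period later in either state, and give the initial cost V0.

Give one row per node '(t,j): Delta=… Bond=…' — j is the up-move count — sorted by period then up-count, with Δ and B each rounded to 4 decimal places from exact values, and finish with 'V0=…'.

(0,0): Delta=0.5526 Bond=-16.6567
(1,0): Delta=1.0788 Bond=-69.4970
(1,1): Delta=0.4442 Bond=2.1978
(2,0): Delta=0.0000 Bond=0.0000
(2,1): Delta=1.3009 Bond=-95.5391
(2,2): Delta=0.2679 Bond=37.5215
(3,0): Delta=0.0000 Bond=0.0000
(3,1): Delta=0.0000 Bond=0.0000
(3,2): Delta=1.5688 Bond=-131.3397
(3,3): Delta=0.0000 Bond=99.0099
V0=68.4416

Since d<R<u, set p* = (R−d)/(u−d) = 0.7347; price each node as the discounted p*-expectation of its children.
Terminal values V(4,·): V(4,0)=0.0000, V(4,1)=0.0000, V(4,2)=0.0000, V(4,3)=100.0000, V(4,4)=100.0000
Node (3,0) S=42.2923: V=(p*·0.0000+(1−p*)·0.0000)/1.01=0.0000; Δ=(0.0000−0.0000)/(48.2132−27.4900)=0.0000; B=V−Δ·S=0.0000
Node (3,1) S=74.1741: V=(p*·0.0000+(1−p*)·0.0000)/1.01=0.0000; Δ=(0.0000−0.0000)/(84.5585−48.2132)=0.0000; B=V−Δ·S=0.0000
Node (3,2) S=130.0900: V=(p*·100.0000+(1−p*)·0.0000)/1.01=72.7420; Δ=(100.0000−0.0000)/(148.3026−84.5585)=1.5688; B=V−Δ·S=-131.3397
Node (3,3) S=228.1578: V=(p*·100.0000+(1−p*)·100.0000)/1.01=99.0099; Δ=(100.0000−100.0000)/(260.0999−148.3026)=0.0000; B=V−Δ·S=99.0099
Node (2,0) S=65.0650: V=(p*·0.0000+(1−p*)·0.0000)/1.01=0.0000; Δ=(0.0000−0.0000)/(74.1741−42.2923)=0.0000; B=V−Δ·S=0.0000
Node (2,1) S=114.1140: V=(p*·72.7420+(1−p*)·0.0000)/1.01=52.9139; Δ=(72.7420−0.0000)/(130.0900−74.1741)=1.3009; B=V−Δ·S=-95.5391
Node (2,2) S=200.1384: V=(p*·99.0099+(1−p*)·72.7420)/1.01=91.1296; Δ=(99.0099−72.7420)/(228.1578−130.0900)=0.2679; B=V−Δ·S=37.5215
Node (1,0) S=100.1000: V=(p*·52.9139+(1−p*)·0.0000)/1.01=38.4906; Δ=(52.9139−0.0000)/(114.1140−65.0650)=1.0788; B=V−Δ·S=-69.4970
Node (1,1) S=175.5600: V=(p*·91.1296+(1−p*)·52.9139)/1.01=80.1888; Δ=(91.1296−52.9139)/(200.1384−114.1140)=0.4442; B=V−Δ·S=2.1978
Node (0,0) S=154.0000: V=(p*·80.1888+(1−p*)·38.4906)/1.01=68.4416; Δ=(80.1888−38.4906)/(175.5600−100.1000)=0.5526; B=V−Δ·S=-16.6567
The time-0 hedge costs 68.4416, which is the no-arbitrage price.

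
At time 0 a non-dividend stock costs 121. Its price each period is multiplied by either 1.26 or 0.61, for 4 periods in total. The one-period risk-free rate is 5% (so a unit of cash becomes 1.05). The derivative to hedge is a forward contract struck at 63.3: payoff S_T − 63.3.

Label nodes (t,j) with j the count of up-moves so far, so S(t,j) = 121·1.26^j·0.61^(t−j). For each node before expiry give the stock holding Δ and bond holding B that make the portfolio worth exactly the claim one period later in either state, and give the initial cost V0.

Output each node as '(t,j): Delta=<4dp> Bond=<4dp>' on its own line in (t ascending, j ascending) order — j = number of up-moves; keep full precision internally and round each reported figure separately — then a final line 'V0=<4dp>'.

Under the risk-neutral measure, an up-move has probability p* = (R−d)/(u−d) = 0.6769 and values discount at R = 1.05.
At expiry t=4: V(4,0)=-46.5465, V(4,1)=-28.6945, V(4,2)=8.1803, V(4,3)=84.3478, V(4,4)=241.6773
(3,0): S=27.4647. Δ = (V_up−V_dn)/(S_up−S_dn) = (-28.6945−-46.5465)/(34.6055−16.7535) = 1.0000. V = [p*·-28.6945 + (1−p*)·-46.5465]/1.05 = -32.8210. B = V − Δ·S = -60.2857.
(3,1): S=56.7304. Δ = (V_up−V_dn)/(S_up−S_dn) = (8.1803−-28.6945)/(71.4803−34.6055) = 1.0000. V = [p*·8.1803 + (1−p*)·-28.6945]/1.05 = -3.5553. B = V − Δ·S = -60.2857.
(3,2): S=117.1808. Δ = (V_up−V_dn)/(S_up−S_dn) = (84.3478−8.1803)/(147.6478−71.4803) = 1.0000. V = [p*·84.3478 + (1−p*)·8.1803]/1.05 = 56.8950. B = V − Δ·S = -60.2857.
(3,3): S=242.0455. Δ = (V_up−V_dn)/(S_up−S_dn) = (241.6773−84.3478)/(304.9773−147.6478) = 1.0000. V = [p*·241.6773 + (1−p*)·84.3478]/1.05 = 181.7598. B = V − Δ·S = -60.2857.
(2,0): S=45.0241. Δ = (V_up−V_dn)/(S_up−S_dn) = (-3.5553−-32.8210)/(56.7304−27.4647) = 1.0000. V = [p*·-3.5553 + (1−p*)·-32.8210]/1.05 = -12.3909. B = V − Δ·S = -57.4150.
(2,1): S=93.0006. Δ = (V_up−V_dn)/(S_up−S_dn) = (56.8950−-3.5553)/(117.1808−56.7304) = 1.0000. V = [p*·56.8950 + (1−p*)·-3.5553]/1.05 = 35.5856. B = V − Δ·S = -57.4150.
(2,2): S=192.0996. Δ = (V_up−V_dn)/(S_up−S_dn) = (181.7598−56.8950)/(242.0455−117.1808) = 1.0000. V = [p*·181.7598 + (1−p*)·56.8950]/1.05 = 134.6846. B = V − Δ·S = -57.4150.
(1,0): S=73.8100. Δ = (V_up−V_dn)/(S_up−S_dn) = (35.5856−-12.3909)/(93.0006−45.0241) = 1.0000. V = [p*·35.5856 + (1−p*)·-12.3909]/1.05 = 19.1291. B = V − Δ·S = -54.6809.
(1,1): S=152.4600. Δ = (V_up−V_dn)/(S_up−S_dn) = (134.6846−35.5856)/(192.0996−93.0006) = 1.0000. V = [p*·134.6846 + (1−p*)·35.5856]/1.05 = 97.7791. B = V − Δ·S = -54.6809.
(0,0): S=121.0000. Δ = (V_up−V_dn)/(S_up−S_dn) = (97.7791−19.1291)/(152.4600−73.8100) = 1.0000. V = [p*·97.7791 + (1−p*)·19.1291]/1.05 = 68.9229. B = V − Δ·S = -52.0771.
Self-financing check: at every node Δ·S+B equals the discounted successor values.

(0,0): Delta=1.0000 Bond=-52.0771
(1,0): Delta=1.0000 Bond=-54.6809
(1,1): Delta=1.0000 Bond=-54.6809
(2,0): Delta=1.0000 Bond=-57.4150
(2,1): Delta=1.0000 Bond=-57.4150
(2,2): Delta=1.0000 Bond=-57.4150
(3,0): Delta=1.0000 Bond=-60.2857
(3,1): Delta=1.0000 Bond=-60.2857
(3,2): Delta=1.0000 Bond=-60.2857
(3,3): Delta=1.0000 Bond=-60.2857
V0=68.9229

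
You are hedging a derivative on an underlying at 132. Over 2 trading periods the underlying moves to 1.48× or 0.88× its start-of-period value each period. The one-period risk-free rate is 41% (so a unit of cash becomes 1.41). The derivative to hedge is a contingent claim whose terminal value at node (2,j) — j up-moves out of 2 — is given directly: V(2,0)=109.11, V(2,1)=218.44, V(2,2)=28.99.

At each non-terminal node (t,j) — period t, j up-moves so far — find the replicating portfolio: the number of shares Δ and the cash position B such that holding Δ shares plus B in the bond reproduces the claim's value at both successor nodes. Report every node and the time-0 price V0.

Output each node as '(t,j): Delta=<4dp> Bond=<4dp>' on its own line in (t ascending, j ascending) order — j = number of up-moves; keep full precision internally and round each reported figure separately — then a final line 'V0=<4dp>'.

Risk-neutral probability p* = (R−d)/(u−d) = (1.41−0.88)/(1.48−0.88) = 0.8833.
Payoff layer (t=2): V(2,0)=109.1100, V(2,1)=218.4400, V(2,2)=28.9900
  t=1,j=0: stock 116.1600 → up 171.9168 (V=218.4400), down 102.2208 (V=109.1100). Price 145.8758; hedge Δ=1.5687, bond B=-36.3409.
  t=1,j=1: stock 195.3600 → up 289.1328 (V=28.9900), down 171.9168 (V=218.4400). Price 36.2358; hedge Δ=-1.6162, bond B=351.9858.
  t=0,j=0: stock 132.0000 → up 195.3600 (V=36.2358), down 116.1600 (V=145.8758). Price 34.7710; hedge Δ=-1.3843, bond B=217.5043.
Root portfolio cost Δ·132+B reproduces V0=34.7710.

(0,0): Delta=-1.3843 Bond=217.5043
(1,0): Delta=1.5687 Bond=-36.3409
(1,1): Delta=-1.6162 Bond=351.9858
V0=34.7710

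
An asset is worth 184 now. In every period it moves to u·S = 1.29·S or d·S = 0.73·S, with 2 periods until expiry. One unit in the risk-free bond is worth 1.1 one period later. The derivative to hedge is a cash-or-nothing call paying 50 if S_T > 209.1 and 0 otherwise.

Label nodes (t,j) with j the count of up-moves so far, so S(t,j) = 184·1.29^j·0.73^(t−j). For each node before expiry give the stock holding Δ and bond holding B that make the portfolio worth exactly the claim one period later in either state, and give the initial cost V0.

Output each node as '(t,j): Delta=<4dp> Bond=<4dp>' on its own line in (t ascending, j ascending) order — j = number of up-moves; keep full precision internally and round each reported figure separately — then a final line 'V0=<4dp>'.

Under the risk-neutral measure, an up-move has probability p* = (R−d)/(u−d) = 0.6607 and values discount at R = 1.1.
At expiry t=2: V(2,0)=0.0000, V(2,1)=0.0000, V(2,2)=50.0000
Node (1,0) S=134.3200: V=(p*·0.0000+(1−p*)·0.0000)/1.1=0.0000; Δ=(0.0000−0.0000)/(173.2728−98.0536)=0.0000; B=V−Δ·S=0.0000
Node (1,1) S=237.3600: V=(p*·50.0000+(1−p*)·0.0000)/1.1=30.0325; Δ=(50.0000−0.0000)/(306.1944−173.2728)=0.3762; B=V−Δ·S=-59.2532
Node (0,0) S=184.0000: V=(p*·30.0325+(1−p*)·0.0000)/1.1=18.0390; Δ=(30.0325−0.0000)/(237.3600−134.3200)=0.2915; B=V−Δ·S=-35.5904
Self-financing check: at every node Δ·S+B equals the discounted successor values.

(0,0): Delta=0.2915 Bond=-35.5904
(1,0): Delta=0.0000 Bond=0.0000
(1,1): Delta=0.3762 Bond=-59.2532
V0=18.0390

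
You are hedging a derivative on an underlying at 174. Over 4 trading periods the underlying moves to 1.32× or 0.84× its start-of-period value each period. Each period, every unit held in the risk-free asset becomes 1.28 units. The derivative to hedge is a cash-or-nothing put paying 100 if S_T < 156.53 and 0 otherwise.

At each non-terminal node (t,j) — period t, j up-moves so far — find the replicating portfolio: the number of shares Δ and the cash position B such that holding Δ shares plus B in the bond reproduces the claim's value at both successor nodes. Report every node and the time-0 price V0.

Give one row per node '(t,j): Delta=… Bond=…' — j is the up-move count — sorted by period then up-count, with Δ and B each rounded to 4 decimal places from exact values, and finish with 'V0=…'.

(0,0): Delta=-0.0109 Bond=1.9780
(1,0): Delta=-0.1329 Bond=20.3649
(1,1): Delta=-0.0038 Bond=0.9106
(2,0): Delta=-1.2152 Bond=158.9457
(2,1): Delta=-0.0703 Bond=13.9872
(2,2): Delta=0.0000 Bond=0.0000
(3,0): Delta=0.0000 Bond=78.1250
(3,1): Delta=-1.2855 Bond=214.8437
(3,2): Delta=0.0000 Bond=0.0000
(3,3): Delta=0.0000 Bond=0.0000
V0=0.0808

Since d<R<u, set p* = (R−d)/(u−d) = 0.9167; price each node as the discounted p*-expectation of its children.
Payoff layer (t=4): V(4,0)=100.0000, V(4,1)=100.0000, V(4,2)=0.0000, V(4,3)=0.0000, V(4,4)=0.0000
  t=3,j=0: stock 103.1305 → up 136.1323 (V=100.0000), down 86.6296 (V=100.0000). Price 78.1250; hedge Δ=0.0000, bond B=78.1250.
  t=3,j=1: stock 162.0622 → up 213.9221 (V=0.0000), down 136.1323 (V=100.0000). Price 6.5104; hedge Δ=-1.2855, bond B=214.8437.
  t=3,j=2: stock 254.6692 → up 336.1633 (V=0.0000), down 213.9221 (V=0.0000). Price 0.0000; hedge Δ=0.0000, bond B=0.0000.
  t=3,j=3: stock 400.1944 → up 528.2567 (V=0.0000), down 336.1633 (V=0.0000). Price 0.0000; hedge Δ=0.0000, bond B=0.0000.
  t=2,j=0: stock 122.7744 → up 162.0622 (V=6.5104), down 103.1305 (V=78.1250). Price 9.7487; hedge Δ=-1.2152, bond B=158.9457.
  t=2,j=1: stock 192.9312 → up 254.6692 (V=0.0000), down 162.0622 (V=6.5104). Price 0.4239; hedge Δ=-0.0703, bond B=13.9872.
  t=2,j=2: stock 303.1776 → up 400.1944 (V=0.0000), down 254.6692 (V=0.0000). Price 0.0000; hedge Δ=0.0000, bond B=0.0000.
  t=1,j=0: stock 146.1600 → up 192.9312 (V=0.4239), down 122.7744 (V=9.7487). Price 0.9382; hedge Δ=-0.1329, bond B=20.3649.
  t=1,j=1: stock 229.6800 → up 303.1776 (V=0.0000), down 192.9312 (V=0.4239). Price 0.0276; hedge Δ=-0.0038, bond B=0.9106.
  t=0,j=0: stock 174.0000 → up 229.6800 (V=0.0276), down 146.1600 (V=0.9382). Price 0.0808; hedge Δ=-0.0109, bond B=1.9780.
The time-0 hedge costs 0.0808, which is the no-arbitrage price.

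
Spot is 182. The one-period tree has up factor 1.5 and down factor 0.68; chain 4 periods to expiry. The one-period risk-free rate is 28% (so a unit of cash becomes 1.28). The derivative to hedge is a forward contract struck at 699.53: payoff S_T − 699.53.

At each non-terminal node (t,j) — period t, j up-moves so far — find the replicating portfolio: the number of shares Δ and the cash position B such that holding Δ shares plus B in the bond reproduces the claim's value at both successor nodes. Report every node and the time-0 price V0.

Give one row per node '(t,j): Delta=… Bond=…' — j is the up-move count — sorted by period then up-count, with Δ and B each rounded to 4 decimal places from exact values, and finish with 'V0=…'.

Under the risk-neutral measure, an up-move has probability p* = (R−d)/(u−d) = 0.7317 and values discount at R = 1.28.
Terminal values V(4,·): V(4,0)=-660.6159, V(4,1)=-613.6901, V(4,2)=-510.1772, V(4,3)=-281.8400, V(4,4)=221.8450
(3,0): S=57.2266. Δ = (V_up−V_dn)/(S_up−S_dn) = (-613.6901−-660.6159)/(85.8399−38.9141) = 1.0000. V = [p*·-613.6901 + (1−p*)·-660.6159]/1.28 = -489.2812. B = V − Δ·S = -546.5078.
(3,1): S=126.2352. Δ = (V_up−V_dn)/(S_up−S_dn) = (-510.1772−-613.6901)/(189.3528−85.8399) = 1.0000. V = [p*·-510.1772 + (1−p*)·-613.6901]/1.28 = -420.2726. B = V − Δ·S = -546.5078.
(3,2): S=278.4600. Δ = (V_up−V_dn)/(S_up−S_dn) = (-281.8400−-510.1772)/(417.6900−189.3528) = 1.0000. V = [p*·-281.8400 + (1−p*)·-510.1772]/1.28 = -268.0478. B = V − Δ·S = -546.5078.
(3,3): S=614.2500. Δ = (V_up−V_dn)/(S_up−S_dn) = (221.8450−-281.8400)/(921.3750−417.6900) = 1.0000. V = [p*·221.8450 + (1−p*)·-281.8400]/1.28 = 67.7422. B = V − Δ·S = -546.5078.
(2,0): S=84.1568. Δ = (V_up−V_dn)/(S_up−S_dn) = (-420.2726−-489.2812)/(126.2352−57.2266) = 1.0000. V = [p*·-420.2726 + (1−p*)·-489.2812]/1.28 = -342.8024. B = V − Δ·S = -426.9592.
(2,1): S=185.6400. Δ = (V_up−V_dn)/(S_up−S_dn) = (-268.0478−-420.2726)/(278.4600−126.2352) = 1.0000. V = [p*·-268.0478 + (1−p*)·-420.2726]/1.28 = -241.3192. B = V − Δ·S = -426.9592.
(2,2): S=409.5000. Δ = (V_up−V_dn)/(S_up−S_dn) = (67.7422−-268.0478)/(614.2500−278.4600) = 1.0000. V = [p*·67.7422 + (1−p*)·-268.0478]/1.28 = -17.4592. B = V − Δ·S = -426.9592.
(1,0): S=123.7600. Δ = (V_up−V_dn)/(S_up−S_dn) = (-241.3192−-342.8024)/(185.6400−84.1568) = 1.0000. V = [p*·-241.3192 + (1−p*)·-342.8024]/1.28 = -209.8019. B = V − Δ·S = -333.5619.
(1,1): S=273.0000. Δ = (V_up−V_dn)/(S_up−S_dn) = (-17.4592−-241.3192)/(409.5000−185.6400) = 1.0000. V = [p*·-17.4592 + (1−p*)·-241.3192]/1.28 = -60.5619. B = V − Δ·S = -333.5619.
(0,0): S=182.0000. Δ = (V_up−V_dn)/(S_up−S_dn) = (-60.5619−-209.8019)/(273.0000−123.7600) = 1.0000. V = [p*·-60.5619 + (1−p*)·-209.8019]/1.28 = -78.5952. B = V − Δ·S = -260.5952.
The time-0 hedge costs -78.5952, which is the no-arbitrage price.

(0,0): Delta=1.0000 Bond=-260.5952
(1,0): Delta=1.0000 Bond=-333.5619
(1,1): Delta=1.0000 Bond=-333.5619
(2,0): Delta=1.0000 Bond=-426.9592
(2,1): Delta=1.0000 Bond=-426.9592
(2,2): Delta=1.0000 Bond=-426.9592
(3,0): Delta=1.0000 Bond=-546.5078
(3,1): Delta=1.0000 Bond=-546.5078
(3,2): Delta=1.0000 Bond=-546.5078
(3,3): Delta=1.0000 Bond=-546.5078
V0=-78.5952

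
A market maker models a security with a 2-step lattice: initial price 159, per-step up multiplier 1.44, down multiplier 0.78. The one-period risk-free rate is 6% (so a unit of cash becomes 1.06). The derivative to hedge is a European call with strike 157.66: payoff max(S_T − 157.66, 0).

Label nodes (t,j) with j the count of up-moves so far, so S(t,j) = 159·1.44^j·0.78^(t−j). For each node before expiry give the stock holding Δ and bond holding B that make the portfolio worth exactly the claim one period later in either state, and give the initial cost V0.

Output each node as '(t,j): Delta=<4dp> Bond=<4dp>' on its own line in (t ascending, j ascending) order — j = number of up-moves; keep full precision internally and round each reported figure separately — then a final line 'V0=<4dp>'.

(0,0): Delta=0.6847 Bond=-72.2026
(1,0): Delta=0.2557 Bond=-23.3340
(1,1): Delta=1.0000 Bond=-148.7358
V0=36.6577

Under the risk-neutral measure, an up-move has probability p* = (R−d)/(u−d) = 0.4242 and values discount at R = 1.06.
Payoff layer (t=2): V(2,0)=0.0000, V(2,1)=20.9288, V(2,2)=172.0424
  t=1,j=0: stock 124.0200 → up 178.5888 (V=20.9288), down 96.7356 (V=0.0000). Price 8.3763; hedge Δ=0.2557, bond B=-23.3340.
  t=1,j=1: stock 228.9600 → up 329.7024 (V=172.0424), down 178.5888 (V=20.9288). Price 80.2242; hedge Δ=1.0000, bond B=-148.7358.
  t=0,j=0: stock 159.0000 → up 228.9600 (V=80.2242), down 124.0200 (V=8.3763). Price 36.6577; hedge Δ=0.6847, bond B=-72.2026.
The time-0 hedge costs 36.6577, which is the no-arbitrage price.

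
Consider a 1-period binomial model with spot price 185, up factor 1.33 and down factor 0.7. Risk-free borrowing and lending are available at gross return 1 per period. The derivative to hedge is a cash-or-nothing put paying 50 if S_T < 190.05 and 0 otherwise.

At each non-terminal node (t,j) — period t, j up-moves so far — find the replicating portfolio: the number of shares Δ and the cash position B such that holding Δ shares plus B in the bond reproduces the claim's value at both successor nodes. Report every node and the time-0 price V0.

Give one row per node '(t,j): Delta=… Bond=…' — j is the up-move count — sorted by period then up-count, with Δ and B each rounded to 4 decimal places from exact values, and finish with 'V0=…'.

No-arbitrage ⇒ martingale measure with p* = (R−d)/(u−d) = 0.4762.
Payoff layer (t=1): V(1,0)=50.0000, V(1,1)=0.0000
Node (0,0) S=185.0000: V=(p*·0.0000+(1−p*)·50.0000)/1=26.1905; Δ=(0.0000−50.0000)/(246.0500−129.5000)=-0.4290; B=V−Δ·S=105.5556
Check: Δ(0,0)·S0 + B(0,0) = 26.1905 = V0.

(0,0): Delta=-0.4290 Bond=105.5556
V0=26.1905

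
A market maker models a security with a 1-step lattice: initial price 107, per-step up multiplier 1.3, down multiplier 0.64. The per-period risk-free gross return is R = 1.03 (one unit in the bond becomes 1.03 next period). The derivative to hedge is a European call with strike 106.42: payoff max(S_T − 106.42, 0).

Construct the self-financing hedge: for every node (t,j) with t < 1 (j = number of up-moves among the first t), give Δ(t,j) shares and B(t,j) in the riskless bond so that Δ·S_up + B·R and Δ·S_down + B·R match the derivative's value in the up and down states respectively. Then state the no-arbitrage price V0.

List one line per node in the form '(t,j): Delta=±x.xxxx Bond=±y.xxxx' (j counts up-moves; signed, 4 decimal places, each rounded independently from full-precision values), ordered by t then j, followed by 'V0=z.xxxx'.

No-arbitrage ⇒ martingale measure with p* = (R−d)/(u−d) = 0.5909.
At expiry t=1: V(1,0)=0.0000, V(1,1)=32.6800
(0,0): S=107.0000. Δ = (V_up−V_dn)/(S_up−S_dn) = (32.6800−0.0000)/(139.1000−68.4800) = 0.4628. V = [p*·32.6800 + (1−p*)·0.0000]/1.03 = 18.7485. B = V − Δ·S = -30.7667.
The time-0 hedge costs 18.7485, which is the no-arbitrage price.

(0,0): Delta=0.4628 Bond=-30.7667
V0=18.7485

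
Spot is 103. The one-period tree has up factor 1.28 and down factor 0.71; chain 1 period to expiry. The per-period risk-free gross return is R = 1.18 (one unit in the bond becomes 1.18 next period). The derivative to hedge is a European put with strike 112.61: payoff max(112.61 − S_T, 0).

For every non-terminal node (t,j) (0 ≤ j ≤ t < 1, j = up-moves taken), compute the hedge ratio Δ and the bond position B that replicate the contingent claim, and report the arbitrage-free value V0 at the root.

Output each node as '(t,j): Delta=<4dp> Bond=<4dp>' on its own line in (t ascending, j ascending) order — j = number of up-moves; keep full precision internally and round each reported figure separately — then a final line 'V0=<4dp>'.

The replicating-portfolio and risk-neutral prices coincide; use p* = (1.18−0.71)/(1.28−0.71) = 0.8246 for the latter.
At expiry t=1: V(1,0)=39.4800, V(1,1)=0.0000
(0,0): S=103.0000. Δ = (V_up−V_dn)/(S_up−S_dn) = (0.0000−39.4800)/(131.8400−73.1300) = -0.6725. V = [p*·0.0000 + (1−p*)·39.4800]/1.18 = 5.8698. B = V − Δ·S = 75.1329.
Self-financing check: at every node Δ·S+B equals the discounted successor values.

(0,0): Delta=-0.6725 Bond=75.1329
V0=5.8698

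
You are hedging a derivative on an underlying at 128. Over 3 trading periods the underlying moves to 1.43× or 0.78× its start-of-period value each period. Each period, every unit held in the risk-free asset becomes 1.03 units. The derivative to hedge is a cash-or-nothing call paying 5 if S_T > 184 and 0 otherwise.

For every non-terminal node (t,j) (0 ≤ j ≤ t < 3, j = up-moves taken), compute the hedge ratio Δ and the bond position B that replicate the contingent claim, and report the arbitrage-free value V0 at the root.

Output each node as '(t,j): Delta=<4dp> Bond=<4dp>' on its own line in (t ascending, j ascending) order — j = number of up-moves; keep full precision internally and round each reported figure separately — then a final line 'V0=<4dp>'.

(0,0): Delta=0.0268 Bond=-1.9223
(1,0): Delta=0.0288 Bond=-2.1752
(1,1): Delta=0.0251 Bond=-1.6677
(2,0): Delta=0.0000 Bond=0.0000
(2,1): Delta=0.0539 Bond=-5.8252
(2,2): Delta=0.0000 Bond=4.8544
V0=1.5100

Risk-neutral probability p* = (R−d)/(u−d) = (1.03−0.78)/(1.43−0.78) = 0.3846.
Payoff layer (t=3): V(3,0)=0.0000, V(3,1)=0.0000, V(3,2)=5.0000, V(3,3)=5.0000
  t=2,j=0: stock 77.8752 → up 111.3615 (V=0.0000), down 60.7427 (V=0.0000). Price 0.0000; hedge Δ=0.0000, bond B=0.0000.
  t=2,j=1: stock 142.7712 → up 204.1628 (V=5.0000), down 111.3615 (V=0.0000). Price 1.8671; hedge Δ=0.0539, bond B=-5.8252.
  t=2,j=2: stock 261.7472 → up 374.2985 (V=5.0000), down 204.1628 (V=5.0000). Price 4.8544; hedge Δ=0.0000, bond B=4.8544.
  t=1,j=0: stock 99.8400 → up 142.7712 (V=1.8671), down 77.8752 (V=0.0000). Price 0.6972; hedge Δ=0.0288, bond B=-2.1752.
  t=1,j=1: stock 183.0400 → up 261.7472 (V=4.8544), down 142.7712 (V=1.8671). Price 2.9282; hedge Δ=0.0251, bond B=-1.6677.
  t=0,j=0: stock 128.0000 → up 183.0400 (V=2.9282), down 99.8400 (V=0.6972). Price 1.5100; hedge Δ=0.0268, bond B=-1.9223.
Self-financing check: at every node Δ·S+B equals the discounted successor values.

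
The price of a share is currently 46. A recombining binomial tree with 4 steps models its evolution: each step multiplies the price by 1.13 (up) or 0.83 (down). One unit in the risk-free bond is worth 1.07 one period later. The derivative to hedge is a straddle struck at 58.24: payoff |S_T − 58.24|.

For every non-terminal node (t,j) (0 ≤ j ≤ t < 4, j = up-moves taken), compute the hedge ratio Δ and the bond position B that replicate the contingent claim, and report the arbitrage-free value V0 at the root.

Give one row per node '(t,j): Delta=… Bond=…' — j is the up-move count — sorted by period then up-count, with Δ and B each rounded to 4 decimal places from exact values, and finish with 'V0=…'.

Since d<R<u, set p* = (R−d)/(u−d) = 0.8000; price each node as the discounted p*-expectation of its children.
Terminal payoffs: V(4,0)=36.4092, V(4,1)=28.5185, V(4,2)=17.7758, V(4,3)=3.1502, V(4,4)=16.7618
Node (3,0) S=26.3022: V=(p*·28.5185+(1−p*)·36.4092)/1.07=28.1277; Δ=(28.5185−36.4092)/(29.7215−21.8308)=-1.0000; B=V−Δ·S=54.4299
Node (3,1) S=35.8090: V=(p*·17.7758+(1−p*)·28.5185)/1.07=18.6209; Δ=(17.7758−28.5185)/(40.4642−29.7215)=-1.0000; B=V−Δ·S=54.4299
Node (3,2) S=48.7520: V=(p*·3.1502+(1−p*)·17.7758)/1.07=5.6779; Δ=(3.1502−17.7758)/(55.0898−40.4642)=-1.0000; B=V−Δ·S=54.4299
Node (3,3) S=66.3733: V=(p*·16.7618+(1−p*)·3.1502)/1.07=13.1210; Δ=(16.7618−3.1502)/(75.0018−55.0898)=0.6836; B=V−Δ·S=-32.2510
Node (2,0) S=31.6894: V=(p*·18.6209+(1−p*)·28.1277)/1.07=19.1797; Δ=(18.6209−28.1277)/(35.8090−26.3022)=-1.0000; B=V−Δ·S=50.8691
Node (2,1) S=43.1434: V=(p*·5.6779+(1−p*)·18.6209)/1.07=7.7257; Δ=(5.6779−18.6209)/(48.7520−35.8090)=-1.0000; B=V−Δ·S=50.8691
Node (2,2) S=58.7374: V=(p*·13.1210+(1−p*)·5.6779)/1.07=10.8714; Δ=(13.1210−5.6779)/(66.3733−48.7520)=0.4224; B=V−Δ·S=-13.9391
Node (1,0) S=38.1800: V=(p*·7.7257+(1−p*)·19.1797)/1.07=9.3612; Δ=(7.7257−19.1797)/(43.1434−31.6894)=-1.0000; B=V−Δ·S=47.5412
Node (1,1) S=51.9800: V=(p*·10.8714+(1−p*)·7.7257)/1.07=9.5722; Δ=(10.8714−7.7257)/(58.7374−43.1434)=0.2017; B=V−Δ·S=-0.9135
Node (0,0) S=46.0000: V=(p*·9.5722+(1−p*)·9.3612)/1.07=8.9065; Δ=(9.5722−9.3612)/(51.9800−38.1800)=0.0153; B=V−Δ·S=8.2032
Check: Δ(0,0)·S0 + B(0,0) = 8.9065 = V0.

(0,0): Delta=0.0153 Bond=8.2032
(1,0): Delta=-1.0000 Bond=47.5412
(1,1): Delta=0.2017 Bond=-0.9135
(2,0): Delta=-1.0000 Bond=50.8691
(2,1): Delta=-1.0000 Bond=50.8691
(2,2): Delta=0.4224 Bond=-13.9391
(3,0): Delta=-1.0000 Bond=54.4299
(3,1): Delta=-1.0000 Bond=54.4299
(3,2): Delta=-1.0000 Bond=54.4299
(3,3): Delta=0.6836 Bond=-32.2510
V0=8.9065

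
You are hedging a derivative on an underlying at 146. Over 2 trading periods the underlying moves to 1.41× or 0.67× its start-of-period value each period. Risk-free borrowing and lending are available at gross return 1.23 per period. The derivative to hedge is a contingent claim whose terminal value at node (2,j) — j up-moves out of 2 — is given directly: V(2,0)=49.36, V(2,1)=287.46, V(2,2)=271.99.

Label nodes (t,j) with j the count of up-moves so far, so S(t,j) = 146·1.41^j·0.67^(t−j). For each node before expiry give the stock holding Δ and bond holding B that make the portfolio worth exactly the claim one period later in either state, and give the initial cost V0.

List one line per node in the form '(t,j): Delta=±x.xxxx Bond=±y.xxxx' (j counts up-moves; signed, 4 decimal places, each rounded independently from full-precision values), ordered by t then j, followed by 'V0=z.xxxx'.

The replicating-portfolio and risk-neutral prices coincide; use p* = (1.23−0.67)/(1.41−0.67) = 0.7568 for the latter.
Payoff layer (t=2): V(2,0)=49.3600, V(2,1)=287.4600, V(2,2)=271.9900
Node (1,0) S=97.8200: V=(p*·287.4600+(1−p*)·49.3600)/1.23=186.6210; Δ=(287.4600−49.3600)/(137.9262−65.5394)=3.2893; B=V−Δ·S=-135.1358
Node (1,1) S=205.8600: V=(p*·271.9900+(1−p*)·287.4600)/1.23=224.1894; Δ=(271.9900−287.4600)/(290.2626−137.9262)=-0.1016; B=V−Δ·S=245.0948
Node (0,0) S=146.0000: V=(p*·224.1894+(1−p*)·186.6210)/1.23=174.8383; Δ=(224.1894−186.6210)/(205.8600−97.8200)=0.3477; B=V−Δ·S=124.0702
Check: Δ(0,0)·S0 + B(0,0) = 174.8383 = V0.

(0,0): Delta=0.3477 Bond=124.0702
(1,0): Delta=3.2893 Bond=-135.1358
(1,1): Delta=-0.1016 Bond=245.0948
V0=174.8383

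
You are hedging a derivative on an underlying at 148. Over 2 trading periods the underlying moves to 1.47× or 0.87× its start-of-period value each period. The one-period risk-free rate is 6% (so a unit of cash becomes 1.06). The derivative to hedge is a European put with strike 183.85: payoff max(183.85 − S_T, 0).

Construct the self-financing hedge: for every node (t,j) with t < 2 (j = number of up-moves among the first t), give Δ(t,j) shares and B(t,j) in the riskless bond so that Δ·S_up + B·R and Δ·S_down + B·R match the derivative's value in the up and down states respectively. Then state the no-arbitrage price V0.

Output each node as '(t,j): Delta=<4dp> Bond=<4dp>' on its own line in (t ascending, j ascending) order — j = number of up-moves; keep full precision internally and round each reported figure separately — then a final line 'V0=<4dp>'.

Since d<R<u, set p* = (R−d)/(u−d) = 0.3167; price each node as the discounted p*-expectation of its children.
Payoff layer (t=2): V(2,0)=71.8288, V(2,1)=0.0000, V(2,2)=0.0000
  t=1,j=0: stock 128.7600 → up 189.2772 (V=0.0000), down 112.0212 (V=71.8288). Price 46.3047; hedge Δ=-0.9298, bond B=166.0194.
  t=1,j=1: stock 217.5600 → up 319.8132 (V=0.0000), down 189.2772 (V=0.0000). Price 0.0000; hedge Δ=0.0000, bond B=0.0000.
  t=0,j=0: stock 148.0000 → up 217.5600 (V=0.0000), down 128.7600 (V=46.3047). Price 29.8505; hedge Δ=-0.5214, bond B=107.0251.
Check: Δ(0,0)·S0 + B(0,0) = 29.8505 = V0.

(0,0): Delta=-0.5214 Bond=107.0251
(1,0): Delta=-0.9298 Bond=166.0194
(1,1): Delta=0.0000 Bond=0.0000
V0=29.8505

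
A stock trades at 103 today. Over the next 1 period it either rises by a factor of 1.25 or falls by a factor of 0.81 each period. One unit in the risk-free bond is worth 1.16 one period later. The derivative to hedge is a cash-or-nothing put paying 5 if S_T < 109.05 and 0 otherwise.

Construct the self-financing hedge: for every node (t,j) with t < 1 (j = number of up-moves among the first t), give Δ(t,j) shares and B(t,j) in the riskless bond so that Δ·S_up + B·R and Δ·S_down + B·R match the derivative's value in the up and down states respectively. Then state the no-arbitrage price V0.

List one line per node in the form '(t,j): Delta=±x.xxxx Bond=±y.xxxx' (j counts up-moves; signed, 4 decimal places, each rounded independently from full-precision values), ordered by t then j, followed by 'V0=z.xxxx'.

(0,0): Delta=-0.1103 Bond=12.2453
V0=0.8817

Risk-neutral probability p* = (R−d)/(u−d) = (1.16−0.81)/(1.25−0.81) = 0.7955.
Terminal values V(1,·): V(1,0)=5.0000, V(1,1)=0.0000
Node (0,0) S=103.0000: V=(p*·0.0000+(1−p*)·5.0000)/1.16=0.8817; Δ=(0.0000−5.0000)/(128.7500−83.4300)=-0.1103; B=V−Δ·S=12.2453
Check: Δ(0,0)·S0 + B(0,0) = 0.8817 = V0.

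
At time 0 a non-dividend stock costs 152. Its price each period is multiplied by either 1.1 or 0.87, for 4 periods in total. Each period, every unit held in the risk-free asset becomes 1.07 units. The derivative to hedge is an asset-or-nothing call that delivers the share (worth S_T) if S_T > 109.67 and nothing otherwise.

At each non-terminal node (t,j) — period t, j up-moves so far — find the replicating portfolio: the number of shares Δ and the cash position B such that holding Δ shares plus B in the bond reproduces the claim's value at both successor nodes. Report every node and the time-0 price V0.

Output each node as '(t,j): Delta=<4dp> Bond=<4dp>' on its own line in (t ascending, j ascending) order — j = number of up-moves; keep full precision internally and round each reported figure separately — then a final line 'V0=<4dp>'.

(0,0): Delta=1.0045 Bond=-0.7051
(1,0): Delta=1.0425 Bond=-5.7839
(1,1): Delta=1.0000 Bond=0.0000
(2,0): Delta=1.4012 Bond=-47.4473
(2,1): Delta=1.0000 Bond=0.0000
(2,2): Delta=1.0000 Bond=0.0000
(3,0): Delta=4.7826 Bond=-389.2258
(3,1): Delta=1.0000 Bond=0.0000
(3,2): Delta=1.0000 Bond=0.0000
(3,3): Delta=1.0000 Bond=0.0000
V0=151.9808

The replicating-portfolio and risk-neutral prices coincide; use p* = (1.07−0.87)/(1.1−0.87) = 0.8696 for the latter.
Payoff layer (t=4): V(4,0)=0.0000, V(4,1)=110.1017, V(4,2)=139.2090, V(4,3)=176.0114, V(4,4)=222.5432
  t=3,j=0: stock 100.0925 → up 110.1017 (V=110.1017), down 87.0804 (V=0.0000). Price 89.4772; hedge Δ=4.7826, bond B=-389.2258.
  t=3,j=1: stock 126.5537 → up 139.2090 (V=139.2090), down 110.1017 (V=110.1017). Price 126.5537; hedge Δ=1.0000, bond B=0.0000.
  t=3,j=2: stock 160.0104 → up 176.0114 (V=176.0114), down 139.2090 (V=139.2090). Price 160.0104; hedge Δ=1.0000, bond B=0.0000.
  t=3,j=3: stock 202.3120 → up 222.5432 (V=222.5432), down 176.0114 (V=176.0114). Price 202.3120; hedge Δ=1.0000, bond B=0.0000.
  t=2,j=0: stock 115.0488 → up 126.5537 (V=126.5537), down 100.0925 (V=89.4772). Price 113.7548; hedge Δ=1.4012, bond B=-47.4473.
  t=2,j=1: stock 145.4640 → up 160.0104 (V=160.0104), down 126.5537 (V=126.5537). Price 145.4640; hedge Δ=1.0000, bond B=0.0000.
  t=2,j=2: stock 183.9200 → up 202.3120 (V=202.3120), down 160.0104 (V=160.0104). Price 183.9200; hedge Δ=1.0000, bond B=0.0000.
  t=1,j=0: stock 132.2400 → up 145.4640 (V=145.4640), down 115.0488 (V=113.7548). Price 132.0823; hedge Δ=1.0425, bond B=-5.7839.
  t=1,j=1: stock 167.2000 → up 183.9200 (V=183.9200), down 145.4640 (V=145.4640). Price 167.2000; hedge Δ=1.0000, bond B=0.0000.
  t=0,j=0: stock 152.0000 → up 167.2000 (V=167.2000), down 132.2400 (V=132.0823). Price 151.9808; hedge Δ=1.0045, bond B=-0.7051.
Check: Δ(0,0)·S0 + B(0,0) = 151.9808 = V0.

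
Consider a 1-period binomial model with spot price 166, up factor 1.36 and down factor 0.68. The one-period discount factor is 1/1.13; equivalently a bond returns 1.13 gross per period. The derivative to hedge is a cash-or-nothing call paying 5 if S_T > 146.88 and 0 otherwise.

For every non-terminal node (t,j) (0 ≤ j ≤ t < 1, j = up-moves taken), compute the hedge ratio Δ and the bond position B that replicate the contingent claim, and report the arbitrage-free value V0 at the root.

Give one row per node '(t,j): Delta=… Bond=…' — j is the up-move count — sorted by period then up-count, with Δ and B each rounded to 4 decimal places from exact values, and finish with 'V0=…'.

(0,0): Delta=0.0443 Bond=-4.4248
V0=2.9282

The replicating-portfolio and risk-neutral prices coincide; use p* = (1.13−0.68)/(1.36−0.68) = 0.6618 for the latter.
Payoff layer (t=1): V(1,0)=0.0000, V(1,1)=5.0000
  t=0,j=0: stock 166.0000 → up 225.7600 (V=5.0000), down 112.8800 (V=0.0000). Price 2.9282; hedge Δ=0.0443, bond B=-4.4248.
Root portfolio cost Δ·166+B reproduces V0=2.9282.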